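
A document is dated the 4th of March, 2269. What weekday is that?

Thursday

Doomsday rule: the anchor day for the 2200s is Friday. For year 69: 69÷12 = 5 r 9, and 9÷4 = 2, so 5+9+2 = 16.
Friday + 16 ≡ Sunday — that's 2269's doomsday.
In March the doomsday date is Mar 14.
Mar 4 is 10 days before Mar 14; 10 mod 7 = 3, so Sunday − 3 = Thursday.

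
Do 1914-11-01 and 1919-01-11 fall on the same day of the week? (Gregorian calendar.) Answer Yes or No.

No

From Nov 1, 1914 to Jan 11, 1919 is 1532 days.
1532 mod 7 = 6, so they are different weekdays.
(Nov 1, 1914 is a Sunday; Jan 11, 1919 is a Saturday.)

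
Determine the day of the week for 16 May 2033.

Monday

Doomsday rule: the anchor day for the 2000s is Tuesday. For year 33: 33÷12 = 2 r 9, and 9÷4 = 2, so 2+9+2 = 13.
Tuesday + 13 ≡ Monday — that's 2033's doomsday.
In May the doomsday date is May 9.
May 16 is 7 days after May 9; 7 mod 7 = 0, so Monday + 0 = Monday.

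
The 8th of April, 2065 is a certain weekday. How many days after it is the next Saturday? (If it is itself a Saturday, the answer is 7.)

Apr 8, 2065 is a Wednesday.
From Wednesday to the next Saturday is 3 days.

3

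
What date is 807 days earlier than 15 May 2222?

−365 (one year) → May 15, 2221 (442 left).
−365 (one year) → May 15, 2220 (77 left).
−15 → Apr 30, 2220 (end of Apr, 30 days; 62 left).
−30 → Mar 31, 2220 (end of Mar, 31 days; 32 left).
−31 → Feb 29, 2220 (end of Feb, 29 days; 1 left).
−1 → Feb 28, 2220.

February 28, 2220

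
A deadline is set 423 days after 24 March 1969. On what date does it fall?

May 21, 1970

+365 (one year) → Mar 24, 1970 (58 left).
Mar has 31 days: +8 → Apr 1, 1970 (50 left).
Apr has 30 days: +30 → May 1, 1970 (20 left).
+20 → May 21, 1970.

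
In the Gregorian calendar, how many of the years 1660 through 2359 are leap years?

Multiples of 4 in [1660,2359]: 175.
Of those, multiples of 100: 7 (not leap unless ÷400).
Multiples of 400: 1.
Leap years = 175 − 7 + 1 = 169.

169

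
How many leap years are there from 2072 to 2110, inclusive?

9

Multiples of 4 in [2072,2110]: 10.
Of those, multiples of 100: 1 (not leap unless ÷400).
Multiples of 400: 0.
Leap years = 10 − 1 + 0 = 9.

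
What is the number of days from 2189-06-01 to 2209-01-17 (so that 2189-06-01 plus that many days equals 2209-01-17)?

Jun 1, 2189 → Jun 1, 2190: 365 days.
Jun 1, 2190 → Jun 1, 2191: 365 days.
Jun 1, 2191 → Jun 1, 2192: 366 days (Feb 29, 2192 is in that span).
Jun 1, 2192 → Jun 1, 2193: 365 days.
Jun 1, 2193 → Jun 1, 2194: 365 days.
Jun 1, 2194 → Jun 1, 2195: 365 days.
Jun 1, 2195 → Jun 1, 2196: 366 days (Feb 29, 2196 is in that span).
Jun 1, 2196 → Jun 1, 2197: 365 days.
Jun 1, 2197 → Jun 1, 2198: 365 days.
Jun 1, 2198 → Jun 1, 2199: 365 days.
Jun 1, 2199 → Jun 1, 2200: 365 days.
Jun 1, 2200 → Jun 1, 2201: 365 days.
Jun 1, 2201 → Jun 1, 2202: 365 days.
Jun 1, 2202 → Jun 1, 2203: 365 days.
Jun 1, 2203 → Jun 1, 2204: 366 days (Feb 29, 2204 is in that span).
Jun 1, 2204 → Jun 1, 2205: 365 days.
Jun 1, 2205 → Jun 1, 2206: 365 days.
Jun 1, 2206 → Jun 1, 2207: 365 days.
Jun 1, 2207 → Jun 1, 2208: 366 days (Feb 29, 2208 is in that span).
Jun 1, 2208 → Jul 1, 2208: 30 days (June has 30).
Jul 1, 2208 → Aug 1, 2208: 31 days (July has 31).
Aug 1, 2208 → Sep 1, 2208: 31 days (August has 31).
Sep 1, 2208 → Oct 1, 2208: 30 days (September has 30).
Oct 1, 2208 → Nov 1, 2208: 31 days (October has 31).
Nov 1, 2208 → Dec 1, 2208: 30 days (November has 30).
Dec 1, 2208 → Jan 1, 2209: 31 days (December has 31).
Jan 1, 2209 → Jan 17, 2209: 16 days.
Total: 7169 days.

7169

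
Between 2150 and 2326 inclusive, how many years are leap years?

Multiples of 4 in [2150,2326]: 44.
Of those, multiples of 100: 2 (not leap unless ÷400).
Multiples of 400: 0.
Leap years = 44 − 2 + 0 = 42.

42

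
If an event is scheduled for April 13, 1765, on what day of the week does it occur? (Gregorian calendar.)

Doomsday rule: the anchor day for the 1700s is Sunday. For year 65: 65÷12 = 5 r 5, and 5÷4 = 1, so 5+5+1 = 11.
Sunday + 11 ≡ Thursday — that's 1765's doomsday.
In April the doomsday date is Apr 4.
Apr 13 is 9 days after Apr 4; 9 mod 7 = 2, so Thursday + 2 = Saturday.

Saturday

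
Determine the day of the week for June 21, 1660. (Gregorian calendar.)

Monday

Doomsday rule: the anchor day for the 1600s is Tuesday. For year 60: 60÷12 = 5 r 0, and 0÷4 = 0, so 5+0+0 = 5.
Tuesday + 5 ≡ Sunday — that's 1660's doomsday.
In June the doomsday date is Jun 6.
Jun 21 is 15 days after Jun 6; 15 mod 7 = 1, so Sunday + 1 = Monday.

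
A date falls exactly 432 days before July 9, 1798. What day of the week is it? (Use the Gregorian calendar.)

Jul 9, 1798 is a Monday.
432 mod 7 = 5, so 432 days before a Monday is Monday − 5 = Wednesday.

Wednesday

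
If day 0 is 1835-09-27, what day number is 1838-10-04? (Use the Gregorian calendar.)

1103

Sep 27, 1835 → Sep 27, 1836: 366 days (Feb 29, 1836 is in that span).
Sep 27, 1836 → Sep 27, 1837: 365 days.
Sep 27, 1837 → Oct 27, 1837: 30 days (September has 30).
Oct 27, 1837 → Nov 27, 1837: 31 days (October has 31).
Nov 27, 1837 → Dec 27, 1837: 30 days (November has 30).
Dec 27, 1837 → Jan 27, 1838: 31 days (December has 31).
Jan 27, 1838 → Feb 27, 1838: 31 days (January has 31).
Feb 27, 1838 → Mar 27, 1838: 28 days (February has 28).
Mar 27, 1838 → Apr 27, 1838: 31 days (March has 31).
Apr 27, 1838 → May 27, 1838: 30 days (April has 30).
May 27, 1838 → Jun 27, 1838: 31 days (May has 31).
Jun 27, 1838 → Jul 27, 1838: 30 days (June has 30).
Jul 27, 1838 → Aug 27, 1838: 31 days (July has 31).
Aug 27, 1838 → Sep 27, 1838: 31 days (August has 31).
Sep 27, 1838 → Oct 4, 1838: 7 days.
Total: 1103 days.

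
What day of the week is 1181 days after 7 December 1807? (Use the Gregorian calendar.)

Dec 7, 1807 is a Monday.
1181 mod 7 = 5, so 1181 days after a Monday is Monday + 5 = Saturday.

Saturday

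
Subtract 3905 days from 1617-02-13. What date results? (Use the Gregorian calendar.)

−366 (one year; includes Feb 29, 1616) → Feb 13, 1616 (3539 left).
−365 (one year) → Feb 13, 1615 (3174 left).
−365 (one year) → Feb 13, 1614 (2809 left).
−365 (one year) → Feb 13, 1613 (2444 left).
−366 (one year; includes Feb 29, 1612) → Feb 13, 1612 (2078 left).
−365 (one year) → Feb 13, 1611 (1713 left).
−365 (one year) → Feb 13, 1610 (1348 left).
−365 (one year) → Feb 13, 1609 (983 left).
−366 (one year; includes Feb 29, 1608) → Feb 13, 1608 (617 left).
−365 (one year) → Feb 13, 1607 (252 left).
−13 → Jan 31, 1607 (end of Jan, 31 days; 239 left).
−31 → Dec 31, 1606 (end of Dec, 31 days; 208 left).
−31 → Nov 30, 1606 (end of Nov, 30 days; 177 left).
−30 → Oct 31, 1606 (end of Oct, 31 days; 147 left).
−31 → Sep 30, 1606 (end of Sep, 30 days; 116 left).
−30 → Aug 31, 1606 (end of Aug, 31 days; 86 left).
−31 → Jul 31, 1606 (end of Jul, 31 days; 55 left).
−31 → Jun 30, 1606 (end of Jun, 30 days; 24 left).
−24 → Jun 6, 1606.

June 6, 1606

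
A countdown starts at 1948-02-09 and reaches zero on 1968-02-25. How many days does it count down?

7321

Feb 9, 1948 → Feb 9, 1949: 366 days (Feb 29, 1948 is in that span).
Feb 9, 1949 → Feb 9, 1950: 365 days.
Feb 9, 1950 → Feb 9, 1951: 365 days.
Feb 9, 1951 → Feb 9, 1952: 365 days.
Feb 9, 1952 → Feb 9, 1953: 366 days (Feb 29, 1952 is in that span).
Feb 9, 1953 → Feb 9, 1954: 365 days.
Feb 9, 1954 → Feb 9, 1955: 365 days.
Feb 9, 1955 → Feb 9, 1956: 365 days.
Feb 9, 1956 → Feb 9, 1957: 366 days (Feb 29, 1956 is in that span).
Feb 9, 1957 → Feb 9, 1958: 365 days.
Feb 9, 1958 → Feb 9, 1959: 365 days.
Feb 9, 1959 → Feb 9, 1960: 365 days.
Feb 9, 1960 → Feb 9, 1961: 366 days (Feb 29, 1960 is in that span).
Feb 9, 1961 → Feb 9, 1962: 365 days.
Feb 9, 1962 → Feb 9, 1963: 365 days.
Feb 9, 1963 → Feb 9, 1964: 365 days.
Feb 9, 1964 → Feb 9, 1965: 366 days (Feb 29, 1964 is in that span).
Feb 9, 1965 → Feb 9, 1966: 365 days.
Feb 9, 1966 → Feb 9, 1967: 365 days.
Feb 9, 1967 → Mar 9, 1967: 28 days (February has 28).
Mar 9, 1967 → Apr 9, 1967: 31 days (March has 31).
Apr 9, 1967 → May 9, 1967: 30 days (April has 30).
May 9, 1967 → Jun 9, 1967: 31 days (May has 31).
Jun 9, 1967 → Jul 9, 1967: 30 days (June has 30).
Jul 9, 1967 → Aug 9, 1967: 31 days (July has 31).
Aug 9, 1967 → Sep 9, 1967: 31 days (August has 31).
Sep 9, 1967 → Oct 9, 1967: 30 days (September has 30).
Oct 9, 1967 → Nov 9, 1967: 31 days (October has 31).
Nov 9, 1967 → Dec 9, 1967: 30 days (November has 30).
Dec 9, 1967 → Jan 9, 1968: 31 days (December has 31).
Jan 9, 1968 → Feb 9, 1968: 31 days (January has 31).
Feb 9, 1968 → Feb 25, 1968: 16 days.
Total: 7321 days.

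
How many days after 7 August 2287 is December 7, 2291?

Aug 7, 2287 → Aug 7, 2288: 366 days (Feb 29, 2288 is in that span).
Aug 7, 2288 → Aug 7, 2289: 365 days.
Aug 7, 2289 → Aug 7, 2290: 365 days.
Aug 7, 2290 → Aug 7, 2291: 365 days.
Aug 7, 2291 → Sep 7, 2291: 31 days (August has 31).
Sep 7, 2291 → Oct 7, 2291: 30 days (September has 30).
Oct 7, 2291 → Nov 7, 2291: 31 days (October has 31).
Nov 7, 2291 → Dec 7, 2291: 30 days.
Total: 1583 days.

1583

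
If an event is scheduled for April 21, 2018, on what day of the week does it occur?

Saturday

January 1, 2018 is a Monday.
Jan 1, 2018 → Feb 1, 2018: 31 days (January has 31).
Feb 1, 2018 → Mar 1, 2018: 28 days (February has 28).
Mar 1, 2018 → Apr 1, 2018: 31 days (March has 31).
Apr 1, 2018 → Apr 21, 2018: 20 days.
Total: 110 days.
110 mod 7 = 5, so Monday + 5 = Saturday.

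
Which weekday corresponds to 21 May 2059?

Wednesday

January 1, 2059 is a Wednesday.
Jan 1, 2059 → Feb 1, 2059: 31 days (January has 31).
Feb 1, 2059 → Mar 1, 2059: 28 days (February has 28).
Mar 1, 2059 → Apr 1, 2059: 31 days (March has 31).
Apr 1, 2059 → May 1, 2059: 30 days (April has 30).
May 1, 2059 → May 21, 2059: 20 days.
Total: 140 days.
140 mod 7 = 0, so Wednesday + 0 = Wednesday.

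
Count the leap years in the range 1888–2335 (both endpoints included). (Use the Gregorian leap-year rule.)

Multiples of 4 in [1888,2335]: 112.
Of those, multiples of 100: 5 (not leap unless ÷400).
Multiples of 400: 1.
Leap years = 112 − 5 + 1 = 108.

108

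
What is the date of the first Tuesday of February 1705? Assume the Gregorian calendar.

February 3, 1705

February 1, 1705 is a Sunday.
The first Tuesday is therefore February 3 (2 days later).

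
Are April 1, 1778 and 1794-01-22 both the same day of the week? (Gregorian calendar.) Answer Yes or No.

From Apr 1, 1778 to Jan 22, 1794 is 5775 days.
5775 mod 7 = 0, so they are the same weekday.
(Apr 1, 1778 is a Wednesday; Jan 22, 1794 is a Wednesday.)

Yes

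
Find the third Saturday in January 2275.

January 1, 2275 is a Friday.
The first Saturday is therefore January 2 (1 days later).
The third Saturday is 2 + 2×7 = January 16.

January 16, 2275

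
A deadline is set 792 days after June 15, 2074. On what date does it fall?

+365 (one year) → Jun 15, 2075 (427 left).
+366 (one year; includes Feb 29, 2076) → Jun 15, 2076 (61 left).
Jun has 30 days: +16 → Jul 1, 2076 (45 left).
Jul has 31 days: +31 → Aug 1, 2076 (14 left).
+14 → Aug 15, 2076.

August 15, 2076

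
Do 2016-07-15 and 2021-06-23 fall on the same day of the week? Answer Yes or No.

From Jul 15, 2016 to Jun 23, 2021 is 1804 days.
1804 mod 7 = 5, so they are different weekdays.
(Jul 15, 2016 is a Friday; Jun 23, 2021 is a Wednesday.)

No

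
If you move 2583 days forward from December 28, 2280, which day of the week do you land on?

First find the weekday of Dec 28, 2280. Doomsday rule: the anchor day for the 2200s is Friday. For year 80: 80÷12 = 6 r 8, and 8÷4 = 2, so 6+8+2 = 16.
Friday + 16 ≡ Sunday — that's 2280's doomsday.
In December the doomsday date is Dec 12.
Dec 28 is 16 days after Dec 12; 16 mod 7 = 2, so Sunday + 2 = Tuesday.
2583 mod 7 = 0, so 2583 days after a Tuesday is Tuesday + 0 = Tuesday.

Tuesday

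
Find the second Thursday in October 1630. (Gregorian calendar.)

October 10, 1630

October 1, 1630 is a Tuesday.
The first Thursday is therefore October 3 (2 days later).
The second Thursday is 3 + 1×7 = October 10.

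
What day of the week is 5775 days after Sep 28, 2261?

Saturday

Sep 28, 2261 is a Saturday.
5775 mod 7 = 0, so 5775 days after a Saturday is Saturday + 0 = Saturday.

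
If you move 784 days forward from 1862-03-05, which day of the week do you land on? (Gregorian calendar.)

First find the weekday of Mar 5, 1862. Doomsday rule: the anchor day for the 1800s is Friday. For year 62: 62÷12 = 5 r 2, and 2÷4 = 0, so 5+2+0 = 7.
Friday + 7 ≡ Friday — that's 1862's doomsday.
In March the doomsday date is Mar 14.
Mar 5 is 9 days before Mar 14; 9 mod 7 = 2, so Friday − 2 = Wednesday.
784 mod 7 = 0, so 784 days after a Wednesday is Wednesday + 0 = Wednesday.

Wednesday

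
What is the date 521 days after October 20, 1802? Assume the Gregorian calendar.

+365 (one year) → Oct 20, 1803 (156 left).
Oct has 31 days: +12 → Nov 1, 1803 (144 left).
Nov has 30 days: +30 → Dec 1, 1803 (114 left).
Dec has 31 days: +31 → Jan 1, 1804 (83 left).
Jan has 31 days: +31 → Feb 1, 1804 (52 left).
Feb has 29 days: +29 → Mar 1, 1804 (23 left).
+23 → Mar 24, 1804.

March 24, 1804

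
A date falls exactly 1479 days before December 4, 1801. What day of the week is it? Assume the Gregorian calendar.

Wednesday

First find the weekday of Dec 4, 1801. Doomsday rule: the anchor day for the 1800s is Friday. For year 01: 1÷12 = 0 r 1, and 1÷4 = 0, so 0+1+0 = 1.
Friday + 1 ≡ Saturday — that's 1801's doomsday.
In December the doomsday date is Dec 12.
Dec 4 is 8 days before Dec 12; 8 mod 7 = 1, so Saturday − 1 = Friday.
1479 mod 7 = 2, so 1479 days before a Friday is Friday − 2 = Wednesday.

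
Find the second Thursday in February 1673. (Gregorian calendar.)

February 1, 1673 is a Wednesday.
The first Thursday is therefore February 2 (1 days later).
The second Thursday is 2 + 1×7 = February 9.

February 9, 1673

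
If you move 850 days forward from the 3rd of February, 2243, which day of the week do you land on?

Monday

Feb 3, 2243 is a Friday.
850 mod 7 = 3, so 850 days after a Friday is Friday + 3 = Monday.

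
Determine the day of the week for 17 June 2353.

Doomsday rule: the anchor day for the 2300s is Wednesday. For year 53: 53÷12 = 4 r 5, and 5÷4 = 1, so 4+5+1 = 10.
Wednesday + 10 ≡ Saturday — that's 2353's doomsday.
In June the doomsday date is Jun 6.
Jun 17 is 11 days after Jun 6; 11 mod 7 = 4, so Saturday + 4 = Wednesday.

Wednesday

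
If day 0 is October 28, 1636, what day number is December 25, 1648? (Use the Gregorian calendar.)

4441

Oct 28, 1636 → Oct 28, 1637: 365 days.
Oct 28, 1637 → Oct 28, 1638: 365 days.
Oct 28, 1638 → Oct 28, 1639: 365 days.
Oct 28, 1639 → Oct 28, 1640: 366 days (Feb 29, 1640 is in that span).
Oct 28, 1640 → Oct 28, 1641: 365 days.
Oct 28, 1641 → Oct 28, 1642: 365 days.
Oct 28, 1642 → Oct 28, 1643: 365 days.
Oct 28, 1643 → Oct 28, 1644: 366 days (Feb 29, 1644 is in that span).
Oct 28, 1644 → Oct 28, 1645: 365 days.
Oct 28, 1645 → Oct 28, 1646: 365 days.
Oct 28, 1646 → Oct 28, 1647: 365 days.
Oct 28, 1647 → Oct 28, 1648: 366 days (Feb 29, 1648 is in that span).
Oct 28, 1648 → Nov 28, 1648: 31 days (October has 31).
Nov 28, 1648 → Dec 25, 1648: 27 days.
Total: 4441 days.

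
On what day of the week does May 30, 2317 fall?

Doomsday rule: the anchor day for the 2300s is Wednesday. For year 17: 17÷12 = 1 r 5, and 5÷4 = 1, so 1+5+1 = 7.
Wednesday + 7 ≡ Wednesday — that's 2317's doomsday.
In May the doomsday date is May 9.
May 30 is 21 days after May 9; 21 mod 7 = 0, so Wednesday + 0 = Wednesday.

Wednesday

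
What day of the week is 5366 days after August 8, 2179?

First find the weekday of Aug 8, 2179. Doomsday rule: the anchor day for the 2100s is Sunday. For year 79: 79÷12 = 6 r 7, and 7÷4 = 1, so 6+7+1 = 14.
Sunday + 14 ≡ Sunday — that's 2179's doomsday.
In August the doomsday date is Aug 8.
Aug 8 is the doomsday itself: Sunday.
5366 mod 7 = 4, so 5366 days after a Sunday is Sunday + 4 = Thursday.

Thursday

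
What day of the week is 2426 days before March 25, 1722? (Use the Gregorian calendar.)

Saturday

Mar 25, 1722 is a Wednesday.
2426 mod 7 = 4, so 2426 days before a Wednesday is Wednesday − 4 = Saturday.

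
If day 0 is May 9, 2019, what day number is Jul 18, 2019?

70

May 9, 2019 → Jun 9, 2019: 31 days (May has 31).
Jun 9, 2019 → Jul 9, 2019: 30 days (June has 30).
Jul 9, 2019 → Jul 18, 2019: 9 days.
Total: 70 days.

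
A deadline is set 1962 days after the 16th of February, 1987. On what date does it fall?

+365 (one year) → Feb 16, 1988 (1597 left).
+366 (one year; includes Feb 29, 1988) → Feb 16, 1989 (1231 left).
+365 (one year) → Feb 16, 1990 (866 left).
+365 (one year) → Feb 16, 1991 (501 left).
+365 (one year) → Feb 16, 1992 (136 left).
Feb has 29 days: +14 → Mar 1, 1992 (122 left).
Mar has 31 days: +31 → Apr 1, 1992 (91 left).
Apr has 30 days: +30 → May 1, 1992 (61 left).
May has 31 days: +31 → Jun 1, 1992 (30 left).
Jun has 30 days: +30 → Jul 1, 1992 (0 left).

July 1, 1992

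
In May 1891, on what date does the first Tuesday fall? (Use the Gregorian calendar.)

May 5, 1891

May 1, 1891 is a Friday.
The first Tuesday is therefore May 5 (4 days later).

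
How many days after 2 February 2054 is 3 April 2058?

Feb 2, 2054 → Feb 2, 2055: 365 days.
Feb 2, 2055 → Feb 2, 2056: 365 days.
Feb 2, 2056 → Feb 2, 2057: 366 days (Feb 29, 2056 is in that span).
Feb 2, 2057 → Feb 2, 2058: 365 days.
Feb 2, 2058 → Mar 2, 2058: 28 days (February has 28).
Mar 2, 2058 → Apr 2, 2058: 31 days (March has 31).
Apr 2, 2058 → Apr 3, 2058: 1 days.
Total: 1521 days.

1521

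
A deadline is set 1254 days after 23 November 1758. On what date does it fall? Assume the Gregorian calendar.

April 30, 1762

+365 (one year) → Nov 23, 1759 (889 left).
+366 (one year; includes Feb 29, 1760) → Nov 23, 1760 (523 left).
+365 (one year) → Nov 23, 1761 (158 left).
Nov has 30 days: +8 → Dec 1, 1761 (150 left).
Dec has 31 days: +31 → Jan 1, 1762 (119 left).
Jan has 31 days: +31 → Feb 1, 1762 (88 left).
Feb has 28 days: +28 → Mar 1, 1762 (60 left).
Mar has 31 days: +31 → Apr 1, 1762 (29 left).
+29 → Apr 30, 1762.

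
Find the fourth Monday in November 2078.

November 28, 2078

November 1, 2078 is a Tuesday.
The first Monday is therefore November 7 (6 days later).
The fourth Monday is 7 + 3×7 = November 28.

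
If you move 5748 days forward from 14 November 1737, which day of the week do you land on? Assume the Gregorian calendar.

Friday

First find the weekday of Nov 14, 1737. Doomsday rule: the anchor day for the 1700s is Sunday. For year 37: 37÷12 = 3 r 1, and 1÷4 = 0, so 3+1+0 = 4.
Sunday + 4 ≡ Thursday — that's 1737's doomsday.
In November the doomsday date is Nov 7.
Nov 14 is 7 days after Nov 7; 7 mod 7 = 0, so Thursday + 0 = Thursday.
5748 mod 7 = 1, so 5748 days after a Thursday is Thursday + 1 = Friday.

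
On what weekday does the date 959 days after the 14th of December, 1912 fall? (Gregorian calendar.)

First find the weekday of Dec 14, 1912. Doomsday rule: the anchor day for the 1900s is Wednesday. For year 12: 12÷12 = 1 r 0, and 0÷4 = 0, so 1+0+0 = 1.
Wednesday + 1 ≡ Thursday — that's 1912's doomsday.
In December the doomsday date is Dec 12.
Dec 14 is 2 days after Dec 12; 2 mod 7 = 2, so Thursday + 2 = Saturday.
959 mod 7 = 0, so 959 days after a Saturday is Saturday + 0 = Saturday.

Saturday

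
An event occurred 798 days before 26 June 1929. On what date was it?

−365 (one year) → Jun 26, 1928 (433 left).
−366 (one year; includes Feb 29, 1928) → Jun 26, 1927 (67 left).
−26 → May 31, 1927 (end of May, 31 days; 41 left).
−31 → Apr 30, 1927 (end of Apr, 30 days; 10 left).
−10 → Apr 20, 1927.

April 20, 1927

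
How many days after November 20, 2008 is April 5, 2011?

866

Nov 20, 2008 → Nov 20, 2009: 365 days.
Nov 20, 2009 → Nov 20, 2010: 365 days.
Nov 20, 2010 → Dec 20, 2010: 30 days (November has 30).
Dec 20, 2010 → Jan 20, 2011: 31 days (December has 31).
Jan 20, 2011 → Feb 20, 2011: 31 days (January has 31).
Feb 20, 2011 → Mar 20, 2011: 28 days (February has 28).
Mar 20, 2011 → Apr 5, 2011: 16 days.
Total: 866 days.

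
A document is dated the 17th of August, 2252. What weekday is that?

Doomsday rule: the anchor day for the 2200s is Friday. For year 52: 52÷12 = 4 r 4, and 4÷4 = 1, so 4+4+1 = 9.
Friday + 9 ≡ Sunday — that's 2252's doomsday.
In August the doomsday date is Aug 8.
Aug 17 is 9 days after Aug 8; 9 mod 7 = 2, so Sunday + 2 = Tuesday.

Tuesday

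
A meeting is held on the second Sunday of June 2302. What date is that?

June 1, 2302 is a Sunday.
The first Sunday is therefore June 1 (same day).
The second Sunday is 1 + 1×7 = June 8.

June 8, 2302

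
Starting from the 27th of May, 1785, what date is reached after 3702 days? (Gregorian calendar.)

July 16, 1795

+365 (one year) → May 27, 1786 (3337 left).
+365 (one year) → May 27, 1787 (2972 left).
+366 (one year; includes Feb 29, 1788) → May 27, 1788 (2606 left).
+365 (one year) → May 27, 1789 (2241 left).
+365 (one year) → May 27, 1790 (1876 left).
+365 (one year) → May 27, 1791 (1511 left).
+366 (one year; includes Feb 29, 1792) → May 27, 1792 (1145 left).
+365 (one year) → May 27, 1793 (780 left).
+365 (one year) → May 27, 1794 (415 left).
+365 (one year) → May 27, 1795 (50 left).
May has 31 days: +5 → Jun 1, 1795 (45 left).
Jun has 30 days: +30 → Jul 1, 1795 (15 left).
+15 → Jul 16, 1795.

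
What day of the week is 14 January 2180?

Friday

January 1, 2180 is a Saturday.
Jan 1, 2180 → Jan 14, 2180: 13 days.
Total: 13 days.
13 mod 7 = 6, so Saturday + 6 = Friday.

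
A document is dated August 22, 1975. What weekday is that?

Doomsday rule: the anchor day for the 1900s is Wednesday. For year 75: 75÷12 = 6 r 3, and 3÷4 = 0, so 6+3+0 = 9.
Wednesday + 9 ≡ Friday — that's 1975's doomsday.
In August the doomsday date is Aug 8.
Aug 22 is 14 days after Aug 8; 14 mod 7 = 0, so Friday + 0 = Friday.

Friday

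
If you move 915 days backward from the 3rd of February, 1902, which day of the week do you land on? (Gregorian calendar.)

Wednesday

First find the weekday of Feb 3, 1902. Doomsday rule: the anchor day for the 1900s is Wednesday. For year 02: 2÷12 = 0 r 2, and 2÷4 = 0, so 0+2+0 = 2.
Wednesday + 2 ≡ Friday — that's 1902's doomsday.
In February the doomsday date is Feb 28 (1902 is not a leap year).
Feb 3 is 25 days before Feb 28; 25 mod 7 = 4, so Friday − 4 = Monday.
915 mod 7 = 5, so 915 days before a Monday is Monday − 5 = Wednesday.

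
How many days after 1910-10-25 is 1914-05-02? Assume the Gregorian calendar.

Oct 25, 1910 → Oct 25, 1911: 365 days.
Oct 25, 1911 → Oct 25, 1912: 366 days (Feb 29, 1912 is in that span).
Oct 25, 1912 → Oct 25, 1913: 365 days.
Oct 25, 1913 → Nov 25, 1913: 31 days (October has 31).
Nov 25, 1913 → Dec 25, 1913: 30 days (November has 30).
Dec 25, 1913 → Jan 25, 1914: 31 days (December has 31).
Jan 25, 1914 → Feb 25, 1914: 31 days (January has 31).
Feb 25, 1914 → Mar 25, 1914: 28 days (February has 28).
Mar 25, 1914 → Apr 25, 1914: 31 days (March has 31).
Apr 25, 1914 → May 2, 1914: 7 days.
Total: 1285 days.

1285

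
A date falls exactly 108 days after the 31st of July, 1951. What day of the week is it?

Jul 31, 1951 is a Tuesday.
108 mod 7 = 3, so 108 days after a Tuesday is Tuesday + 3 = Friday.

Friday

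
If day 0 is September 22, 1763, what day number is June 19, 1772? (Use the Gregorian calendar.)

3193

Sep 22, 1763 → Sep 22, 1764: 366 days (Feb 29, 1764 is in that span).
Sep 22, 1764 → Sep 22, 1765: 365 days.
Sep 22, 1765 → Sep 22, 1766: 365 days.
Sep 22, 1766 → Sep 22, 1767: 365 days.
Sep 22, 1767 → Sep 22, 1768: 366 days (Feb 29, 1768 is in that span).
Sep 22, 1768 → Sep 22, 1769: 365 days.
Sep 22, 1769 → Sep 22, 1770: 365 days.
Sep 22, 1770 → Sep 22, 1771: 365 days.
Sep 22, 1771 → Oct 22, 1771: 30 days (September has 30).
Oct 22, 1771 → Nov 22, 1771: 31 days (October has 31).
Nov 22, 1771 → Dec 22, 1771: 30 days (November has 30).
Dec 22, 1771 → Jan 22, 1772: 31 days (December has 31).
Jan 22, 1772 → Feb 22, 1772: 31 days (January has 31).
Feb 22, 1772 → Mar 22, 1772: 29 days (February has 29).
Mar 22, 1772 → Apr 22, 1772: 31 days (March has 31).
Apr 22, 1772 → May 22, 1772: 30 days (April has 30).
May 22, 1772 → Jun 19, 1772: 28 days.
Total: 3193 days.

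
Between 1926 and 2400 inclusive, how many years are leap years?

Multiples of 4 in [1926,2400]: 119.
Of those, multiples of 100: 5 (not leap unless ÷400).
Multiples of 400: 2.
Leap years = 119 − 5 + 2 = 116.

116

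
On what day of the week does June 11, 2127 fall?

Doomsday rule: the anchor day for the 2100s is Sunday. For year 27: 27÷12 = 2 r 3, and 3÷4 = 0, so 2+3+0 = 5.
Sunday + 5 ≡ Friday — that's 2127's doomsday.
In June the doomsday date is Jun 6.
Jun 11 is 5 days after Jun 6; 5 mod 7 = 5, so Friday + 5 = Wednesday.

Wednesday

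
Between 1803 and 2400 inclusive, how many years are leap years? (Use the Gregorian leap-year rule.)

146

Multiples of 4 in [1803,2400]: 150.
Of those, multiples of 100: 6 (not leap unless ÷400).
Multiples of 400: 2.
Leap years = 150 − 6 + 2 = 146.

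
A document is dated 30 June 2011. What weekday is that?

Doomsday rule: the anchor day for the 2000s is Tuesday. For year 11: 11÷12 = 0 r 11, and 11÷4 = 2, so 0+11+2 = 13.
Tuesday + 13 ≡ Monday — that's 2011's doomsday.
In June the doomsday date is Jun 6.
Jun 30 is 24 days after Jun 6; 24 mod 7 = 3, so Monday + 3 = Thursday.

Thursday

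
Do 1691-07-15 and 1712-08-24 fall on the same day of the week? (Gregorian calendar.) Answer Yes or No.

From Jul 15, 1691 to Aug 24, 1712 is 7710 days.
7710 mod 7 = 3, so they are different weekdays.
(Jul 15, 1691 is a Sunday; Aug 24, 1712 is a Wednesday.)

No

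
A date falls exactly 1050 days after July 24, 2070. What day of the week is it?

First find the weekday of Jul 24, 2070. Doomsday rule: the anchor day for the 2000s is Tuesday. For year 70: 70÷12 = 5 r 10, and 10÷4 = 2, so 5+10+2 = 17.
Tuesday + 17 ≡ Friday — that's 2070's doomsday.
In July the doomsday date is Jul 11.
Jul 24 is 13 days after Jul 11; 13 mod 7 = 6, so Friday + 6 = Thursday.
1050 mod 7 = 0, so 1050 days after a Thursday is Thursday + 0 = Thursday.

Thursday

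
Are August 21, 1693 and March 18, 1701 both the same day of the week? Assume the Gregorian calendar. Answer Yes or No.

From Aug 21, 1693 to Mar 18, 1701 is 2765 days.
2765 mod 7 = 0, so they are the same weekday.
(Aug 21, 1693 is a Friday; Mar 18, 1701 is a Friday.)

Yes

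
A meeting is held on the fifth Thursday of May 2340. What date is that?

May 30, 2340

May 1, 2340 is a Wednesday.
The first Thursday is therefore May 2 (1 days later).
The fifth Thursday is 2 + 4×7 = May 30.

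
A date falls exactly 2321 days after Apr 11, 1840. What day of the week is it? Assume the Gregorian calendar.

Wednesday

Apr 11, 1840 is a Saturday.
2321 mod 7 = 4, so 2321 days after a Saturday is Saturday + 4 = Wednesday.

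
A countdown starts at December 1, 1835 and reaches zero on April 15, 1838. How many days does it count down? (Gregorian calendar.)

Dec 1, 1835 → Dec 1, 1836: 366 days (Feb 29, 1836 is in that span).
Dec 1, 1836 → Dec 1, 1837: 365 days.
Dec 1, 1837 → Jan 1, 1838: 31 days (December has 31).
Jan 1, 1838 → Feb 1, 1838: 31 days (January has 31).
Feb 1, 1838 → Mar 1, 1838: 28 days (February has 28).
Mar 1, 1838 → Apr 1, 1838: 31 days (March has 31).
Apr 1, 1838 → Apr 15, 1838: 14 days.
Total: 866 days.

866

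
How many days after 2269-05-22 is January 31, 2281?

May 22, 2269 → May 22, 2270: 365 days.
May 22, 2270 → May 22, 2271: 365 days.
May 22, 2271 → May 22, 2272: 366 days (Feb 29, 2272 is in that span).
May 22, 2272 → May 22, 2273: 365 days.
May 22, 2273 → May 22, 2274: 365 days.
May 22, 2274 → May 22, 2275: 365 days.
May 22, 2275 → May 22, 2276: 366 days (Feb 29, 2276 is in that span).
May 22, 2276 → May 22, 2277: 365 days.
May 22, 2277 → May 22, 2278: 365 days.
May 22, 2278 → May 22, 2279: 365 days.
May 22, 2279 → May 22, 2280: 366 days (Feb 29, 2280 is in that span).
May 22, 2280 → Jun 22, 2280: 31 days (May has 31).
Jun 22, 2280 → Jul 22, 2280: 30 days (June has 30).
Jul 22, 2280 → Aug 22, 2280: 31 days (July has 31).
Aug 22, 2280 → Sep 22, 2280: 31 days (August has 31).
Sep 22, 2280 → Oct 22, 2280: 30 days (September has 30).
Oct 22, 2280 → Nov 22, 2280: 31 days (October has 31).
Nov 22, 2280 → Dec 22, 2280: 30 days (November has 30).
Dec 22, 2280 → Jan 22, 2281: 31 days (December has 31).
Jan 22, 2281 → Jan 31, 2281: 9 days.
Total: 4272 days.

4272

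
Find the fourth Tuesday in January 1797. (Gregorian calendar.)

January 1, 1797 is a Sunday.
The first Tuesday is therefore January 3 (2 days later).
The fourth Tuesday is 3 + 3×7 = January 24.

January 24, 1797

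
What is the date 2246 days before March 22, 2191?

−365 (one year) → Mar 22, 2190 (1881 left).
−365 (one year) → Mar 22, 2189 (1516 left).
−365 (one year) → Mar 22, 2188 (1151 left).
−366 (one year; includes Feb 29, 2188) → Mar 22, 2187 (785 left).
−365 (one year) → Mar 22, 2186 (420 left).
−365 (one year) → Mar 22, 2185 (55 left).
−22 → Feb 28, 2185 (end of Feb, 28 days; 33 left).
−28 → Jan 31, 2185 (end of Jan, 31 days; 5 left).
−5 → Jan 26, 2185.

January 26, 2185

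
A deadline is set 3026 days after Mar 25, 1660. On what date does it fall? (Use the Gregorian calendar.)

July 7, 1668

+365 (one year) → Mar 25, 1661 (2661 left).
+365 (one year) → Mar 25, 1662 (2296 left).
+365 (one year) → Mar 25, 1663 (1931 left).
+366 (one year; includes Feb 29, 1664) → Mar 25, 1664 (1565 left).
+365 (one year) → Mar 25, 1665 (1200 left).
+365 (one year) → Mar 25, 1666 (835 left).
+365 (one year) → Mar 25, 1667 (470 left).
+366 (one year; includes Feb 29, 1668) → Mar 25, 1668 (104 left).
Mar has 31 days: +7 → Apr 1, 1668 (97 left).
Apr has 30 days: +30 → May 1, 1668 (67 left).
May has 31 days: +31 → Jun 1, 1668 (36 left).
Jun has 30 days: +30 → Jul 1, 1668 (6 left).
+6 → Jul 7, 1668.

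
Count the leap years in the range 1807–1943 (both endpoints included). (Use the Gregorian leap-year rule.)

Multiples of 4 in [1807,1943]: 34.
Of those, multiples of 100: 1 (not leap unless ÷400).
Multiples of 400: 0.
Leap years = 34 − 1 + 0 = 33.

33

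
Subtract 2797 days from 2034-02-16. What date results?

−365 (one year) → Feb 16, 2033 (2432 left).
−366 (one year; includes Feb 29, 2032) → Feb 16, 2032 (2066 left).
−365 (one year) → Feb 16, 2031 (1701 left).
−365 (one year) → Feb 16, 2030 (1336 left).
−365 (one year) → Feb 16, 2029 (971 left).
−366 (one year; includes Feb 29, 2028) → Feb 16, 2028 (605 left).
−365 (one year) → Feb 16, 2027 (240 left).
−16 → Jan 31, 2027 (end of Jan, 31 days; 224 left).
−31 → Dec 31, 2026 (end of Dec, 31 days; 193 left).
−31 → Nov 30, 2026 (end of Nov, 30 days; 162 left).
−30 → Oct 31, 2026 (end of Oct, 31 days; 132 left).
−31 → Sep 30, 2026 (end of Sep, 30 days; 101 left).
−30 → Aug 31, 2026 (end of Aug, 31 days; 71 left).
−31 → Jul 31, 2026 (end of Jul, 31 days; 40 left).
−31 → Jun 30, 2026 (end of Jun, 30 days; 9 left).
−9 → Jun 21, 2026.

June 21, 2026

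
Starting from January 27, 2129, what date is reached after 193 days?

August 8, 2129

Jan has 31 days: +5 → Feb 1, 2129 (188 left).
Feb has 28 days: +28 → Mar 1, 2129 (160 left).
Mar has 31 days: +31 → Apr 1, 2129 (129 left).
Apr has 30 days: +30 → May 1, 2129 (99 left).
May has 31 days: +31 → Jun 1, 2129 (68 left).
Jun has 30 days: +30 → Jul 1, 2129 (38 left).
Jul has 31 days: +31 → Aug 1, 2129 (7 left).
+7 → Aug 8, 2129.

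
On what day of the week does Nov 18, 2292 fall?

Doomsday rule: the anchor day for the 2200s is Friday. For year 92: 92÷12 = 7 r 8, and 8÷4 = 2, so 7+8+2 = 17.
Friday + 17 ≡ Monday — that's 2292's doomsday.
In November the doomsday date is Nov 7.
Nov 18 is 11 days after Nov 7; 11 mod 7 = 4, so Monday + 4 = Friday.

Friday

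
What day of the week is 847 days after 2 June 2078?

Jun 2, 2078 is a Thursday.
847 mod 7 = 0, so 847 days after a Thursday is Thursday + 0 = Thursday.

Thursday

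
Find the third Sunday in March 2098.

March 1, 2098 is a Saturday.
The first Sunday is therefore March 2 (1 days later).
The third Sunday is 2 + 2×7 = March 16.

March 16, 2098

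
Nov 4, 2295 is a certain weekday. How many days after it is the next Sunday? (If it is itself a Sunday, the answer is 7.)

6

Nov 4, 2295 is a Monday.
From Monday to the next Sunday is 6 days.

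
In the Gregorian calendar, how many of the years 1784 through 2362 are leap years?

Multiples of 4 in [1784,2362]: 145.
Of those, multiples of 100: 6 (not leap unless ÷400).
Multiples of 400: 1.
Leap years = 145 − 6 + 1 = 140.

140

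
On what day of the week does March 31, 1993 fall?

Doomsday rule: the anchor day for the 1900s is Wednesday. For year 93: 93÷12 = 7 r 9, and 9÷4 = 2, so 7+9+2 = 18.
Wednesday + 18 ≡ Sunday — that's 1993's doomsday.
In March the doomsday date is Mar 14.
Mar 31 is 17 days after Mar 14; 17 mod 7 = 3, so Sunday + 3 = Wednesday.

Wednesday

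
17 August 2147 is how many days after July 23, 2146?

390

Jul 23, 2146 → Aug 23, 2146: 31 days (July has 31).
Aug 23, 2146 → Sep 23, 2146: 31 days (August has 31).
Sep 23, 2146 → Oct 23, 2146: 30 days (September has 30).
Oct 23, 2146 → Nov 23, 2146: 31 days (October has 31).
Nov 23, 2146 → Dec 23, 2146: 30 days (November has 30).
Dec 23, 2146 → Jan 23, 2147: 31 days (December has 31).
Jan 23, 2147 → Feb 23, 2147: 31 days (January has 31).
Feb 23, 2147 → Mar 23, 2147: 28 days (February has 28).
Mar 23, 2147 → Apr 23, 2147: 31 days (March has 31).
Apr 23, 2147 → May 23, 2147: 30 days (April has 30).
May 23, 2147 → Jun 23, 2147: 31 days (May has 31).
Jun 23, 2147 → Jul 23, 2147: 30 days (June has 30).
Jul 23, 2147 → Aug 17, 2147: 25 days.
Total: 390 days.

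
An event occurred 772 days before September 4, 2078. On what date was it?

−365 (one year) → Sep 4, 2077 (407 left).
−365 (one year) → Sep 4, 2076 (42 left).
−4 → Aug 31, 2076 (end of Aug, 31 days; 38 left).
−31 → Jul 31, 2076 (end of Jul, 31 days; 7 left).
−7 → Jul 24, 2076.

July 24, 2076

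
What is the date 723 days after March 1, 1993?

+365 (one year) → Mar 1, 1994 (358 left).
Mar has 31 days: +31 → Apr 1, 1994 (327 left).
Apr has 30 days: +30 → May 1, 1994 (297 left).
May has 31 days: +31 → Jun 1, 1994 (266 left).
Jun has 30 days: +30 → Jul 1, 1994 (236 left).
Jul has 31 days: +31 → Aug 1, 1994 (205 left).
Aug has 31 days: +31 → Sep 1, 1994 (174 left).
Sep has 30 days: +30 → Oct 1, 1994 (144 left).
Oct has 31 days: +31 → Nov 1, 1994 (113 left).
Nov has 30 days: +30 → Dec 1, 1994 (83 left).
Dec has 31 days: +31 → Jan 1, 1995 (52 left).
Jan has 31 days: +31 → Feb 1, 1995 (21 left).
+21 → Feb 22, 1995.

February 22, 1995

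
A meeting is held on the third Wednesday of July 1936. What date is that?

July 1, 1936 is a Wednesday.
The first Wednesday is therefore July 1 (same day).
The third Wednesday is 1 + 2×7 = July 15.

July 15, 1936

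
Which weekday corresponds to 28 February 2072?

Sunday

Doomsday rule: the anchor day for the 2000s is Tuesday. For year 72: 72÷12 = 6 r 0, and 0÷4 = 0, so 6+0+0 = 6.
Tuesday + 6 ≡ Monday — that's 2072's doomsday.
In February the doomsday date is Feb 29 (2072 is a leap year (divisible by 4)).
Feb 28 is 1 day before Feb 29; 1 mod 7 = 1, so Monday − 1 = Sunday.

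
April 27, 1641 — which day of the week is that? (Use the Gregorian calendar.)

Saturday

Doomsday rule: the anchor day for the 1600s is Tuesday. For year 41: 41÷12 = 3 r 5, and 5÷4 = 1, so 3+5+1 = 9.
Tuesday + 9 ≡ Thursday — that's 1641's doomsday.
In April the doomsday date is Apr 4.
Apr 27 is 23 days after Apr 4; 23 mod 7 = 2, so Thursday + 2 = Saturday.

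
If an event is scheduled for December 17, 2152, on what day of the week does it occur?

Doomsday rule: the anchor day for the 2100s is Sunday. For year 52: 52÷12 = 4 r 4, and 4÷4 = 1, so 4+4+1 = 9.
Sunday + 9 ≡ Tuesday — that's 2152's doomsday.
In December the doomsday date is Dec 12.
Dec 17 is 5 days after Dec 12; 5 mod 7 = 5, so Tuesday + 5 = Sunday.

Sunday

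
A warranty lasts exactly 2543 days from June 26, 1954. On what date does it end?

+365 (one year) → Jun 26, 1955 (2178 left).
+366 (one year; includes Feb 29, 1956) → Jun 26, 1956 (1812 left).
+365 (one year) → Jun 26, 1957 (1447 left).
+365 (one year) → Jun 26, 1958 (1082 left).
+365 (one year) → Jun 26, 1959 (717 left).
+366 (one year; includes Feb 29, 1960) → Jun 26, 1960 (351 left).
Jun has 30 days: +5 → Jul 1, 1960 (346 left).
Jul has 31 days: +31 → Aug 1, 1960 (315 left).
Aug has 31 days: +31 → Sep 1, 1960 (284 left).
Sep has 30 days: +30 → Oct 1, 1960 (254 left).
Oct has 31 days: +31 → Nov 1, 1960 (223 left).
Nov has 30 days: +30 → Dec 1, 1960 (193 left).
Dec has 31 days: +31 → Jan 1, 1961 (162 left).
Jan has 31 days: +31 → Feb 1, 1961 (131 left).
Feb has 28 days: +28 → Mar 1, 1961 (103 left).
Mar has 31 days: +31 → Apr 1, 1961 (72 left).
Apr has 30 days: +30 → May 1, 1961 (42 left).
May has 31 days: +31 → Jun 1, 1961 (11 left).
+11 → Jun 12, 1961.

June 12, 1961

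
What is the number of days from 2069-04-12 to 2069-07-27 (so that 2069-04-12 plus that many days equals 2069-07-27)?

Apr 12, 2069 → May 12, 2069: 30 days (April has 30).
May 12, 2069 → Jun 12, 2069: 31 days (May has 31).
Jun 12, 2069 → Jul 12, 2069: 30 days (June has 30).
Jul 12, 2069 → Jul 27, 2069: 15 days.
Total: 106 days.

106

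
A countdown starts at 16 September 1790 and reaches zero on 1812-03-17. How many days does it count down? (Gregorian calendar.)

7852

Sep 16, 1790 → Sep 16, 1791: 365 days.
Sep 16, 1791 → Sep 16, 1792: 366 days (Feb 29, 1792 is in that span).
Sep 16, 1792 → Sep 16, 1793: 365 days.
Sep 16, 1793 → Sep 16, 1794: 365 days.
Sep 16, 1794 → Sep 16, 1795: 365 days.
Sep 16, 1795 → Sep 16, 1796: 366 days (Feb 29, 1796 is in that span).
Sep 16, 1796 → Sep 16, 1797: 365 days.
Sep 16, 1797 → Sep 16, 1798: 365 days.
Sep 16, 1798 → Sep 16, 1799: 365 days.
Sep 16, 1799 → Sep 16, 1800: 365 days.
Sep 16, 1800 → Sep 16, 1801: 365 days.
Sep 16, 1801 → Sep 16, 1802: 365 days.
Sep 16, 1802 → Sep 16, 1803: 365 days.
Sep 16, 1803 → Sep 16, 1804: 366 days (Feb 29, 1804 is in that span).
Sep 16, 1804 → Sep 16, 1805: 365 days.
Sep 16, 1805 → Sep 16, 1806: 365 days.
Sep 16, 1806 → Sep 16, 1807: 365 days.
Sep 16, 1807 → Sep 16, 1808: 366 days (Feb 29, 1808 is in that span).
Sep 16, 1808 → Sep 16, 1809: 365 days.
Sep 16, 1809 → Sep 16, 1810: 365 days.
Sep 16, 1810 → Sep 16, 1811: 365 days.
Sep 16, 1811 → Oct 16, 1811: 30 days (September has 30).
Oct 16, 1811 → Nov 16, 1811: 31 days (October has 31).
Nov 16, 1811 → Dec 16, 1811: 30 days (November has 30).
Dec 16, 1811 → Jan 16, 1812: 31 days (December has 31).
Jan 16, 1812 → Feb 16, 1812: 31 days (January has 31).
Feb 16, 1812 → Mar 16, 1812: 29 days (February has 29).
Mar 16, 1812 → Mar 17, 1812: 1 days.
Total: 7852 days.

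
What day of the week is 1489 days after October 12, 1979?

Wednesday

Oct 12, 1979 is a Friday.
1489 mod 7 = 5, so 1489 days after a Friday is Friday + 5 = Wednesday.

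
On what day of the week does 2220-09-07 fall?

Thursday

Doomsday rule: the anchor day for the 2200s is Friday. For year 20: 20÷12 = 1 r 8, and 8÷4 = 2, so 1+8+2 = 11.
Friday + 11 ≡ Tuesday — that's 2220's doomsday.
In September the doomsday date is Sep 5.
Sep 7 is 2 days after Sep 5; 2 mod 7 = 2, so Tuesday + 2 = Thursday.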